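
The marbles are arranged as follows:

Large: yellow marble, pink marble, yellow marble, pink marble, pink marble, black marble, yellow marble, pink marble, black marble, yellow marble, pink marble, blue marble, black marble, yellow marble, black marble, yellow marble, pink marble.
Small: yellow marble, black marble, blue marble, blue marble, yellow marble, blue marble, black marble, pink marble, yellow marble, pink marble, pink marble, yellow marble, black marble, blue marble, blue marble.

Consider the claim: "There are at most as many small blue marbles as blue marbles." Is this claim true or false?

True

There are 5 small blue marbles.
There are 6 blue marbles.
The claim requires 5 ≤ 6, which holds.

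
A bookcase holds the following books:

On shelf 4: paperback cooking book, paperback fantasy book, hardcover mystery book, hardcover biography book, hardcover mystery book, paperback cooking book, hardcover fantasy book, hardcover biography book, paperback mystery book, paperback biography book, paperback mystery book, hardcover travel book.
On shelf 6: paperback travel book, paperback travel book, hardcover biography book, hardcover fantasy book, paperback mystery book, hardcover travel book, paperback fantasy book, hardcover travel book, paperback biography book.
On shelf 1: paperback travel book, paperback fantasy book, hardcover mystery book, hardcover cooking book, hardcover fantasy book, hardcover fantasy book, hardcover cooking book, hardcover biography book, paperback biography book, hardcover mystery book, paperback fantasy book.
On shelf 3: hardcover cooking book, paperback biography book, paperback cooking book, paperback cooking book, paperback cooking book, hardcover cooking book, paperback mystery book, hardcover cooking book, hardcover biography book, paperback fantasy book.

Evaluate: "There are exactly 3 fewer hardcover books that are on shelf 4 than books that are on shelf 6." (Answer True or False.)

hardcover books on shelf 4: 6.
books on shelf 6: 9.
The claim requires 9 − 6 (= 3) to equal 3, which holds.

True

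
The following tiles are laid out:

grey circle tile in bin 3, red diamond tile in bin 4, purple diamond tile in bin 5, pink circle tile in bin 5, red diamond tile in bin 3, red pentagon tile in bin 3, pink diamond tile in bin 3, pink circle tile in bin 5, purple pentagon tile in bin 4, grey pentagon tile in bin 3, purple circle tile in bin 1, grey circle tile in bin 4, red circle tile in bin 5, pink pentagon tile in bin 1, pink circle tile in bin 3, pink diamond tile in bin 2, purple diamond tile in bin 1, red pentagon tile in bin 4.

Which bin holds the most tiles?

Counts by bin: bin 3→6, bin 4→4, bin 5→4, bin 1→3, bin 2→1.
The maximum is 6, held uniquely by bin 3.

bin 3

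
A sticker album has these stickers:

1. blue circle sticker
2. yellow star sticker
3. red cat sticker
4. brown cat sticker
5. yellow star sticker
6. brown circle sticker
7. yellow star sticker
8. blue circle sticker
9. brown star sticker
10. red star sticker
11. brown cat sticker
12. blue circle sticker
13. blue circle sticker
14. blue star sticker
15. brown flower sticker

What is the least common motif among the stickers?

Counts by motif: star 6, circle 5, cat 3, flower 1.
The minimum is 1, held uniquely by flower.

flower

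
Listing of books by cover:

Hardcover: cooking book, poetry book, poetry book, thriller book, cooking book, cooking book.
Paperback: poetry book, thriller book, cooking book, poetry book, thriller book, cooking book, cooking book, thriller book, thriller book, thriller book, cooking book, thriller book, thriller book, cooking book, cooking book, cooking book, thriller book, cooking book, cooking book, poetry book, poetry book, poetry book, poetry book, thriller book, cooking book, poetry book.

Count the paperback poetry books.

7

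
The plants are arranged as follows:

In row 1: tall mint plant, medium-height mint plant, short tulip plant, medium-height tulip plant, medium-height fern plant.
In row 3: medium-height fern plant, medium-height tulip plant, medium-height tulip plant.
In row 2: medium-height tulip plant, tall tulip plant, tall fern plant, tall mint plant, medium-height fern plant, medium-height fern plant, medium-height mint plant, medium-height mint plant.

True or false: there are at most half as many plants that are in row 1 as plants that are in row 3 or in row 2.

True

|plants in row 1| = 5.
|plants in row 3 or in row 2| = 11.
The claim requires 2 × 5 = 10 ≤ 11, which holds.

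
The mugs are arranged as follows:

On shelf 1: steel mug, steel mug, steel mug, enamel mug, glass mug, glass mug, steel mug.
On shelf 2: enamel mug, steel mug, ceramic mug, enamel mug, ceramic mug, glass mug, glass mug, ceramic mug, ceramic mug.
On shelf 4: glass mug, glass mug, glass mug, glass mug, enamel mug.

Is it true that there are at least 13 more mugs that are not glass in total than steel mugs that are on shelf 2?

|mugs that are not glass| = 13.
|steel mugs on shelf 2| = 1.
The claim requires 13 − 1 = 12 ≥ 13, which does not hold.

False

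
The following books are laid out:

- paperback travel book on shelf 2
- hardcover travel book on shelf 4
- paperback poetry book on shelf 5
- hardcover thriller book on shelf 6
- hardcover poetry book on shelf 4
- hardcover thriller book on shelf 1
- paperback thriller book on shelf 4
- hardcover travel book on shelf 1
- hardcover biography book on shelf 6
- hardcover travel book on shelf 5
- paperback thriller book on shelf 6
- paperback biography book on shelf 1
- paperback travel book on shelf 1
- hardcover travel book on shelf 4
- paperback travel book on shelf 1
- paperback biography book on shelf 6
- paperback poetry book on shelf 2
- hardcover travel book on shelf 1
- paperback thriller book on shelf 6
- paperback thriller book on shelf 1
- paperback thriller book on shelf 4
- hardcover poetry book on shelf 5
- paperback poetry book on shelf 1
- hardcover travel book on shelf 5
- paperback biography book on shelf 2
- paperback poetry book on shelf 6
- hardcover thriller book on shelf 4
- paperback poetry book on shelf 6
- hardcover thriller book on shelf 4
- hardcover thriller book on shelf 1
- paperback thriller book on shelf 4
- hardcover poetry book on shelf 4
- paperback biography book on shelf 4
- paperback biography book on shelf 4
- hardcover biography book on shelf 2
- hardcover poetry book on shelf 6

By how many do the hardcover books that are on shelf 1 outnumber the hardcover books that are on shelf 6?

hardcover books on shelf 1: 4.
hardcover books on shelf 6: 3.
4 − 3 = 1.

1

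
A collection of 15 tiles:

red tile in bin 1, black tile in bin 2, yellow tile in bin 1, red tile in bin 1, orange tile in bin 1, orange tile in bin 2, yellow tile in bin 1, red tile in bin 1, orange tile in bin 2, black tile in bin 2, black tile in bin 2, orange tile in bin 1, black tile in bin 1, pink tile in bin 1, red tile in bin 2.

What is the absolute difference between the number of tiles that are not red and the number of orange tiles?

tiles that are not red: 11. orange tiles: 4.
|11 − 4| = 11 − 4 = 7.

7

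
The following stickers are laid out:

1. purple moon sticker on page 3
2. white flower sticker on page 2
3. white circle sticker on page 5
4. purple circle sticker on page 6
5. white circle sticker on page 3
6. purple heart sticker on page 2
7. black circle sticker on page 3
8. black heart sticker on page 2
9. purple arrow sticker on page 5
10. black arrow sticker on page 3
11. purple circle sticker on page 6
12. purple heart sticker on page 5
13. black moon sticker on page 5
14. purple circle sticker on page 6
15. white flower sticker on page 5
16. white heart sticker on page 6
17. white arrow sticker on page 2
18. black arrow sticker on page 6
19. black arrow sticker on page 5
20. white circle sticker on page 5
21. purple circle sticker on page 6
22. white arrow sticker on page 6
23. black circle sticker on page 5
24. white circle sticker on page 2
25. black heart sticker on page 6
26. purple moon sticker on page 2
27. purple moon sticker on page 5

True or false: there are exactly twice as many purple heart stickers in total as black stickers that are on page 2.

True

|purple heart stickers| = 2.
|black stickers on page 2| = 1.
The claim requires 2 = 2 × 1 = 2, which holds.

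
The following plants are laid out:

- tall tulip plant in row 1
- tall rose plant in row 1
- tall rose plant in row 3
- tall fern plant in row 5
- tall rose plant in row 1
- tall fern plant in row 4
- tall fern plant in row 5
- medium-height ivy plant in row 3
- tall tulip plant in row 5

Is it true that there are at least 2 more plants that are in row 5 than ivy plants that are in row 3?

plants in row 5: 3.
ivy plants in row 3: 1.
The claim requires 3 − 1 = 2 ≥ 2, which holds.

True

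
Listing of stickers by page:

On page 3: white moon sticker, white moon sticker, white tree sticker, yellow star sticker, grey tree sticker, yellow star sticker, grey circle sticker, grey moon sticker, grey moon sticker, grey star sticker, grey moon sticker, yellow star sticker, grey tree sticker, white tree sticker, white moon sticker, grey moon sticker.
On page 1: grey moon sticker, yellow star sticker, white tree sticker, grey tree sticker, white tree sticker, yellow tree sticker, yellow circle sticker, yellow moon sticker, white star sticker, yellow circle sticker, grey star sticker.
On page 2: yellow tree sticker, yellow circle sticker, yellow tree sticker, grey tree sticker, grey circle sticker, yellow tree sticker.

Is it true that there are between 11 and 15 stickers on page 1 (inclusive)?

stickers on page 1: 11.
The claim requires 11 ≤ 11 ≤ 15, which holds.

True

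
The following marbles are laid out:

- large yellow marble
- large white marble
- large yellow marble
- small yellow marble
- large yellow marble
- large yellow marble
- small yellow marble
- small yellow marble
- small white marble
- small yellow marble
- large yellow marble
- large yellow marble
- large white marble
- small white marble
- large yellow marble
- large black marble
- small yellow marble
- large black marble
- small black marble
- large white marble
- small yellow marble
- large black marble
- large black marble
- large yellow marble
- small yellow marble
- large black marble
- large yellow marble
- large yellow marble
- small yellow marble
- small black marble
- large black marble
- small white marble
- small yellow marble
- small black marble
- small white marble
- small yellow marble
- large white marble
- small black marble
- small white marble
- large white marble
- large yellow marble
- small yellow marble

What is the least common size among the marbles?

Counts by size: large 22, small 20.
The minimum is 20, held uniquely by small.

small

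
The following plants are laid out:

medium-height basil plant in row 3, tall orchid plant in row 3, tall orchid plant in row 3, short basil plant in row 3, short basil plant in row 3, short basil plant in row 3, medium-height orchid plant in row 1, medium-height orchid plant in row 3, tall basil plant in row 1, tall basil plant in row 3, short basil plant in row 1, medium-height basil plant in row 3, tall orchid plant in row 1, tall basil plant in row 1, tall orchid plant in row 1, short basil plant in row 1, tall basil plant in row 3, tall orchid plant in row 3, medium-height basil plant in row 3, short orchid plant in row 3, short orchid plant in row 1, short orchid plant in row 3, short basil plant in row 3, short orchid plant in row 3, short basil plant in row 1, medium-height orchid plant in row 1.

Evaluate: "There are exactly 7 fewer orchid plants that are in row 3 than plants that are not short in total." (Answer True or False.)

|orchid plants in row 3| = 7.
|plants that are not short| = 15.
The claim requires 15 − 7 (= 8) to equal 7, which does not hold.

False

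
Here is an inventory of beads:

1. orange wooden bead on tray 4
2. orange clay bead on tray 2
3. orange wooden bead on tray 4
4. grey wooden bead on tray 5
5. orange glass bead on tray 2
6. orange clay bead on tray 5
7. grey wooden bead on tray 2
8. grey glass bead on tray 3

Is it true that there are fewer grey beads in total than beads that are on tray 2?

grey beads: 3.
beads on tray 2: 3.
The claim requires 3 < 3, which does not hold.

False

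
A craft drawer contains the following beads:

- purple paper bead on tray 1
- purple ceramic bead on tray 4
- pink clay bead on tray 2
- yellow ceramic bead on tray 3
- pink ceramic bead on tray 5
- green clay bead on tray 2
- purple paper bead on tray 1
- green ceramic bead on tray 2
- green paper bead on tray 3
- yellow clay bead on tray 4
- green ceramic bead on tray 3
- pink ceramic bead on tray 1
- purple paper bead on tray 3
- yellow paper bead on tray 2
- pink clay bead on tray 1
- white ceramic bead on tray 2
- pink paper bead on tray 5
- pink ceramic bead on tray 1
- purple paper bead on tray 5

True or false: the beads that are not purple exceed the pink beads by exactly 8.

True

|beads that are not purple| = 14.
|pink beads| = 6.
The claim requires 14 − 6 (= 8) to equal 8, which holds.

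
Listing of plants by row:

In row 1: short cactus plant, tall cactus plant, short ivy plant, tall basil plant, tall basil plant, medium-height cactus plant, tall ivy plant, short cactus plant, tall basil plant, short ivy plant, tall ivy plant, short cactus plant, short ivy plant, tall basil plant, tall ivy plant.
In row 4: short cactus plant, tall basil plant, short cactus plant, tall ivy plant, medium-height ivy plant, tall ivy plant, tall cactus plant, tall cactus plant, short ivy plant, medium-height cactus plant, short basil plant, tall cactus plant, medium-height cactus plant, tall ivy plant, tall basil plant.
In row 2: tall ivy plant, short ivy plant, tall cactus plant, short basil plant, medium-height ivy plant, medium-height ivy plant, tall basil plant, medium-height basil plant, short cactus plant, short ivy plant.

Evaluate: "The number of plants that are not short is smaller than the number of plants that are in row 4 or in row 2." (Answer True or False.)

False

There are 26 plants that are not short.
There are 25 plants in row 4 or in row 2.
The claim requires 26 < 25, which does not hold.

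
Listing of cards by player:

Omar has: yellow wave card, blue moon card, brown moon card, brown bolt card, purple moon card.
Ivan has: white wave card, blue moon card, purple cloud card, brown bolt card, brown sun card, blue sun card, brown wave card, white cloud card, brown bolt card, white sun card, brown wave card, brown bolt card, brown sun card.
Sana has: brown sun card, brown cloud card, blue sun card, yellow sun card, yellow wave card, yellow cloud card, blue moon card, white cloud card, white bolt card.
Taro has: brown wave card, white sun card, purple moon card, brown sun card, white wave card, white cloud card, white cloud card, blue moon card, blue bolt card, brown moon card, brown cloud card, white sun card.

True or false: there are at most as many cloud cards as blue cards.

False

|cloud cards| = 8.
|blue cards| = 7.
The claim requires 8 ≤ 7, which does not hold.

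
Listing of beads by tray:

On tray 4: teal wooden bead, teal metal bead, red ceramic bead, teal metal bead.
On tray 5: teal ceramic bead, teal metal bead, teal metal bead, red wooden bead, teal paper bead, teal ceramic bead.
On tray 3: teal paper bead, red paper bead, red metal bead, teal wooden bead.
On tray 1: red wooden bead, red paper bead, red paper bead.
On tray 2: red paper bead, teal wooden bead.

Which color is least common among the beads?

red

Counts by color: teal 11, red 8.
The minimum is 8, held uniquely by red.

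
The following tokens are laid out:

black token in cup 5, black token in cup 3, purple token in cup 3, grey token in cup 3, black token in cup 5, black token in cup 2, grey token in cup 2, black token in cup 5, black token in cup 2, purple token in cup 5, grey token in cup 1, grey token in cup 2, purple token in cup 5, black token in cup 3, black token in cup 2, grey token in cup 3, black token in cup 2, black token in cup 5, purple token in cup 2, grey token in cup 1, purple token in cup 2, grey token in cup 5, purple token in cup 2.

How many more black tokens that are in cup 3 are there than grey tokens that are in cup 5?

1

black tokens in cup 3: 2.
grey tokens in cup 5: 1.
2 − 1 = 1.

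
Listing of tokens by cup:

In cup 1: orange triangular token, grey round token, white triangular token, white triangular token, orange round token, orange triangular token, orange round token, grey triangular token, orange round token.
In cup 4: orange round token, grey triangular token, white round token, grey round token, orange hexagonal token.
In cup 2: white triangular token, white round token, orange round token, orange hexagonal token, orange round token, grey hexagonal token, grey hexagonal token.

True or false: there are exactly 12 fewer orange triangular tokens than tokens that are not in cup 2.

|orange triangular tokens| = 2.
|tokens that are not in cup 2| = 14.
The claim requires 14 − 2 (= 12) to equal 12, which holds.

True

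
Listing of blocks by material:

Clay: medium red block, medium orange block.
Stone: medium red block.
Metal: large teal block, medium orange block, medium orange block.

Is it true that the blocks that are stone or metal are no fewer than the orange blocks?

True

blocks that are stone or metal: 4.
orange blocks: 3.
The claim requires 4 ≥ 3, which holds.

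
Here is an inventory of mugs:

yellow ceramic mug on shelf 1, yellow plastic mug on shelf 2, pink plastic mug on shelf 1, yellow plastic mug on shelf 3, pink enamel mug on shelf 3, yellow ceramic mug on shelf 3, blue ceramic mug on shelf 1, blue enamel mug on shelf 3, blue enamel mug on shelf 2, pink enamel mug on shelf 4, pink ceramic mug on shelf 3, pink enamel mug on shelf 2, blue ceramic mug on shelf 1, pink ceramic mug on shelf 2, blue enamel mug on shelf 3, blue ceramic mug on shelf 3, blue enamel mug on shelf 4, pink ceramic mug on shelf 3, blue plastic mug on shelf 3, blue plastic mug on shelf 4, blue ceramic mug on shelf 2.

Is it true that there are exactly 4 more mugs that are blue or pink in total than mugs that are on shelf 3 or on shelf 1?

|mugs that are blue or pink| = 17.
|mugs on shelf 3 or on shelf 1| = 13.
The claim requires 17 − 13 (= 4) to equal 4, which holds.

True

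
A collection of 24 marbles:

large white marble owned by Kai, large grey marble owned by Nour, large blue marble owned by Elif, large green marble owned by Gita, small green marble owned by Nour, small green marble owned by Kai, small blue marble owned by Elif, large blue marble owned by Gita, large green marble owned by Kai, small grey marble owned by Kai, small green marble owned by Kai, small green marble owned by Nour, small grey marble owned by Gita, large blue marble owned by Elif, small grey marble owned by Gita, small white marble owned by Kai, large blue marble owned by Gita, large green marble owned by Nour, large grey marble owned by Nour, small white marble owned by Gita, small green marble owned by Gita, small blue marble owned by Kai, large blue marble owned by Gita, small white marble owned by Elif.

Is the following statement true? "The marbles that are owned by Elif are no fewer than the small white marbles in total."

True

marbles owned by Elif: 4.
small white marbles: 3.
The claim requires 4 ≥ 3, which holds.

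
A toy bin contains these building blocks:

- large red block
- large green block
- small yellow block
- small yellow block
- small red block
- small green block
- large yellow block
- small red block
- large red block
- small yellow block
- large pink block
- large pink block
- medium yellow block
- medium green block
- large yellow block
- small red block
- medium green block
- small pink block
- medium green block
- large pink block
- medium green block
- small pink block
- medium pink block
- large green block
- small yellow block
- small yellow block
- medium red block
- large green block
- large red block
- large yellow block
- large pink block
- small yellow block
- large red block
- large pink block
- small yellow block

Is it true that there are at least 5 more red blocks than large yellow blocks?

True

red blocks: 8.
large yellow blocks: 3.
The claim requires 8 − 3 = 5 ≥ 5, which holds.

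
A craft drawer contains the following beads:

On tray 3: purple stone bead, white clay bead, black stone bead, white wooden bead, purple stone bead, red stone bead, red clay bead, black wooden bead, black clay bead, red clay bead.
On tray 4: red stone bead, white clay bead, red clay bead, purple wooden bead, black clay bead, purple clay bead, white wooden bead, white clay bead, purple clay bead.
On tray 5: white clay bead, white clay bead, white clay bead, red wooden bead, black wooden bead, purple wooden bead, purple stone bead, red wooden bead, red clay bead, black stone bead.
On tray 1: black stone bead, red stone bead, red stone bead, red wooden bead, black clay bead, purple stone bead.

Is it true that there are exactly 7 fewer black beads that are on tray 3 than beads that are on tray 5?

True

black beads on tray 3: 3.
beads on tray 5: 10.
The claim requires 10 − 3 (= 7) to equal 7, which holds.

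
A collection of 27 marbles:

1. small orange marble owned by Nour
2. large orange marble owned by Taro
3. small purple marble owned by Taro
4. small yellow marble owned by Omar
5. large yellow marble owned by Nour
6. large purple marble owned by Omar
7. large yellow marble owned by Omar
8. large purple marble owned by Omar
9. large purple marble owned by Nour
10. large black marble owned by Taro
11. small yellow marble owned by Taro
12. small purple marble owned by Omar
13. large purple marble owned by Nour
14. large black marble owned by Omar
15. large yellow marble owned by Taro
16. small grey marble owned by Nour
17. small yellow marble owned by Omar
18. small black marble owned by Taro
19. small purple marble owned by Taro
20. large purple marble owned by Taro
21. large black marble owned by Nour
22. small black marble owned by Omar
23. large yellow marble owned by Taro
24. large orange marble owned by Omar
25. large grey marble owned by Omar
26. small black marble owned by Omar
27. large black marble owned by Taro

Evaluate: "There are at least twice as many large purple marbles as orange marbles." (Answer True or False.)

large purple marbles: 5.
orange marbles: 3.
The claim requires 5 ≥ 2 × 3 = 6, which does not hold.

False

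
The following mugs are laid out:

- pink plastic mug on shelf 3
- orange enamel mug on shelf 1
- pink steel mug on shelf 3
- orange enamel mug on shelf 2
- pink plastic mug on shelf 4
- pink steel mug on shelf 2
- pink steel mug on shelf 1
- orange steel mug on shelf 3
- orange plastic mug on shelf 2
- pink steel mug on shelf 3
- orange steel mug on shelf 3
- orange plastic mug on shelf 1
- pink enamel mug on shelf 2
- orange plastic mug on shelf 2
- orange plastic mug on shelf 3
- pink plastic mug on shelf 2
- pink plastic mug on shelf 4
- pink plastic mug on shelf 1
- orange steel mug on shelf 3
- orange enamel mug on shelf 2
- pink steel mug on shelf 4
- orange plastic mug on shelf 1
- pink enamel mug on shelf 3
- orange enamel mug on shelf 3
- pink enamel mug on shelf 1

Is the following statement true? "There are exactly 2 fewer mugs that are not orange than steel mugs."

|mugs that are not orange| = 13.
|steel mugs| = 8.
The claim requires 8 − 13 (= -5) to equal 2, which does not hold.

False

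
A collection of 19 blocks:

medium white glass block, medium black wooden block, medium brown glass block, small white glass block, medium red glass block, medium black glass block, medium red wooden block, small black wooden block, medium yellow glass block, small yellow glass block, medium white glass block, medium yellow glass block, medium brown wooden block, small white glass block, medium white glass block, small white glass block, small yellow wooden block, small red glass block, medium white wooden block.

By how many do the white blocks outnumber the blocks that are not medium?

white blocks: 7.
blocks that are not medium: 7.
7 − 7 = 0.

0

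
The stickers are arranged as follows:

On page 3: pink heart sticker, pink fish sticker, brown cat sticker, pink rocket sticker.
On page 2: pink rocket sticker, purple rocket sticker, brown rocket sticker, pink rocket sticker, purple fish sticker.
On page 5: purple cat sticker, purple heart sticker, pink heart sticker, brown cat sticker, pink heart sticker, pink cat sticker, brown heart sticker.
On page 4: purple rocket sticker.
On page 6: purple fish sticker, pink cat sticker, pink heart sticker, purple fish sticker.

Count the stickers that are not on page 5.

Total stickers: 21; with the excluded value: 7; remaining 21 − 7 = 14.

14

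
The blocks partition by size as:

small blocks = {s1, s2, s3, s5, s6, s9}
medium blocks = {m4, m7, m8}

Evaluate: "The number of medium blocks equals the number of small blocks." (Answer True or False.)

There are 3 medium blocks.
There are 6 small blocks.
The claim requires 3 = 6, which does not hold.

False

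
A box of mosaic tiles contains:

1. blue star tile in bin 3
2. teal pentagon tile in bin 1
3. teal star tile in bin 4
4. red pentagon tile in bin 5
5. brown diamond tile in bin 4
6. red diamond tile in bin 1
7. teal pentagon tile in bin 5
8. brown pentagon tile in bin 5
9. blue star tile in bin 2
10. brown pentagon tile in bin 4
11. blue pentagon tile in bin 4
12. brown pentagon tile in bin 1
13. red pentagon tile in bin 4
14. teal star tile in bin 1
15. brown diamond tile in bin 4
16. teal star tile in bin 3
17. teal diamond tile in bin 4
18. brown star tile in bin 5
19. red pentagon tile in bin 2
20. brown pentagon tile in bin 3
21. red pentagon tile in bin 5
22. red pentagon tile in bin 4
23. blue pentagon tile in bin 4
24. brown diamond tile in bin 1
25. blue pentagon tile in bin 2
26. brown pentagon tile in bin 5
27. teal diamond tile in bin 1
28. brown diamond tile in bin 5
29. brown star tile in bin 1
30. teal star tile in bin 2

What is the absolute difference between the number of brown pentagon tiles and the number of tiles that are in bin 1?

2

brown pentagon tiles: 5. tiles in bin 1: 7.
|5 − 7| = 7 − 5 = 2.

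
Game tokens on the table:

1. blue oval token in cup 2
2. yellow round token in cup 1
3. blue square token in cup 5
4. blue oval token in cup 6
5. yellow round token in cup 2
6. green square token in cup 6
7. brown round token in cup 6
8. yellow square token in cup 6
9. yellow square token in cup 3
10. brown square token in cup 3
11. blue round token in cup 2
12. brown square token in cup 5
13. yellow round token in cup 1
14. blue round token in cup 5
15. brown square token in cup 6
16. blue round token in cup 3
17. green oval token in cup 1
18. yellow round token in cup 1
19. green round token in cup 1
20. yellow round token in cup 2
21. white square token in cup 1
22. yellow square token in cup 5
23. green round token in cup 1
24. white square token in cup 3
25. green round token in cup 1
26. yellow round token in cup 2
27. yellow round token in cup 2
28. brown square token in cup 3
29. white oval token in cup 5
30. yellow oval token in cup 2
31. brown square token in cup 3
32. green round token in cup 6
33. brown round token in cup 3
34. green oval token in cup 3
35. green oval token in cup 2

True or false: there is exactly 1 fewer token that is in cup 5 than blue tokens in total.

True

tokens in cup 5: 5.
blue tokens: 6.
The claim requires 6 − 5 (= 1) to equal 1, which holds.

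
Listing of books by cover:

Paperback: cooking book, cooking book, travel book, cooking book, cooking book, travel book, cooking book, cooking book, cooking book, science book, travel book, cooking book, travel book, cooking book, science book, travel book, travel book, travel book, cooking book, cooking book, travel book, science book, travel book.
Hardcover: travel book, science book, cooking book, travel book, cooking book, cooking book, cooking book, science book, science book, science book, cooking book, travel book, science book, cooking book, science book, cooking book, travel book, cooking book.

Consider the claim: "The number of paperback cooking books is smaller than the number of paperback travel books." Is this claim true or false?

paperback cooking books: 11.
paperback travel books: 9.
The claim requires 11 < 9, which does not hold.

False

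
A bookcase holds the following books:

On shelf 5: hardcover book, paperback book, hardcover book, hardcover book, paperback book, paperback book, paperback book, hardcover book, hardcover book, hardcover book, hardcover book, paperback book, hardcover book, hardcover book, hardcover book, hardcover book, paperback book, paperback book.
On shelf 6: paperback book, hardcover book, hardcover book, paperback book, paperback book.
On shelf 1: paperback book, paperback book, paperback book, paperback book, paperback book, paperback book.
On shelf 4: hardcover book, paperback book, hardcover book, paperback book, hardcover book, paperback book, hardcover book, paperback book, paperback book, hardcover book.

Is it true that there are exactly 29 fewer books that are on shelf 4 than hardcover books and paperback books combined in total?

|books on shelf 4| = 10.
hardcover books: 18; paperback books: 21; combined: 18 + 21 = 39.
The claim requires 39 − 10 (= 29) to equal 29, which holds.

True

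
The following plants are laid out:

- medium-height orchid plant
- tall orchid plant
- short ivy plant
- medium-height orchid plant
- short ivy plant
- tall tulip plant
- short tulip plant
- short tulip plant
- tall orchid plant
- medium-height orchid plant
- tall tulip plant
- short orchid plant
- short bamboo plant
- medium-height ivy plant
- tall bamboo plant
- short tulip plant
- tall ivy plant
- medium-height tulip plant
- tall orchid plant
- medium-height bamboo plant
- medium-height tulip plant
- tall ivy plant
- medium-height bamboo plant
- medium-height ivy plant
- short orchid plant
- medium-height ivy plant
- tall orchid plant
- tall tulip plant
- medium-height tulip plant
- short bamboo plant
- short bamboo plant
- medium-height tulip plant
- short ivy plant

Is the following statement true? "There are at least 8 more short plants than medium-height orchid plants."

short plants: 11.
medium-height orchid plants: 3.
The claim requires 11 − 3 = 8 ≥ 8, which holds.

True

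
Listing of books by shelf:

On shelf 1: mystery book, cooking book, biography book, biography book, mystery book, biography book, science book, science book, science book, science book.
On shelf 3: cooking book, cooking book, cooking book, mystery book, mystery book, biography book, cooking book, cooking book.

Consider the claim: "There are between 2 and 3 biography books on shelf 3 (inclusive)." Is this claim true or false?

False

There is 1 biography book on shelf 3.
The claim requires 2 ≤ 1 ≤ 3, which does not hold.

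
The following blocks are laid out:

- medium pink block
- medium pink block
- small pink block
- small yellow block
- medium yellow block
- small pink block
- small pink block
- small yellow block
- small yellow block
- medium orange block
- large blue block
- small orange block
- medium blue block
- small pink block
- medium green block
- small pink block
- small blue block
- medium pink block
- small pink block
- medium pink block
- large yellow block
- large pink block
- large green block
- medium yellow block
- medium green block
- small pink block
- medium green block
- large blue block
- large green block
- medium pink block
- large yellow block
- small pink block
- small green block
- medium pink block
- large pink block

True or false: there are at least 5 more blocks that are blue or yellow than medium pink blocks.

True

blocks that are blue or yellow: 11.
medium pink blocks: 6.
The claim requires 11 − 6 = 5 ≥ 5, which holds.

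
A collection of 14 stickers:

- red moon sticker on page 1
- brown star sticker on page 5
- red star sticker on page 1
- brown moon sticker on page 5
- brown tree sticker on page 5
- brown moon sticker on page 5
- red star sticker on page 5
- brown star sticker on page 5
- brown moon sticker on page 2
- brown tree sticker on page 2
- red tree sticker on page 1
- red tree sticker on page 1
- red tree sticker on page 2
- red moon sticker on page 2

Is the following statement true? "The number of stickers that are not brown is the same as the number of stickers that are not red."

|stickers that are not brown| = 7.
|stickers that are not red| = 7.
The claim requires 7 = 7, which holds.

True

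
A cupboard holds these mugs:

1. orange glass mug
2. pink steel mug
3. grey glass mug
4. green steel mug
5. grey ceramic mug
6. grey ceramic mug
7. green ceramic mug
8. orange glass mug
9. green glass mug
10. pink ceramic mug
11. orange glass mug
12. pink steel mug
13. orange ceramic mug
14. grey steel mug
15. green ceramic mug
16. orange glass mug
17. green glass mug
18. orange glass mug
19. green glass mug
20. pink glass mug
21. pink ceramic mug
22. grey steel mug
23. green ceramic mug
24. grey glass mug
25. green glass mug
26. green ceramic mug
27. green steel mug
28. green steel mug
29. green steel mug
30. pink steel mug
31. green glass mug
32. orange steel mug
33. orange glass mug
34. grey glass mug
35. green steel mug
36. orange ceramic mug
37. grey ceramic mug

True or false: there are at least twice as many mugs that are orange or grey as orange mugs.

There are 17 mugs that are orange or grey.
There are 9 orange mugs.
The claim requires 17 ≥ 2 × 9 = 18, which does not hold.

False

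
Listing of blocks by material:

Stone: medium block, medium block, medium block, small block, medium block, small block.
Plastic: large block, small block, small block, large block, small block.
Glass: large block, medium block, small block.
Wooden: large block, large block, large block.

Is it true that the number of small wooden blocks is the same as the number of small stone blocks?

|small wooden blocks| = 0.
|small stone blocks| = 2.
The claim requires 0 = 2, which does not hold.

False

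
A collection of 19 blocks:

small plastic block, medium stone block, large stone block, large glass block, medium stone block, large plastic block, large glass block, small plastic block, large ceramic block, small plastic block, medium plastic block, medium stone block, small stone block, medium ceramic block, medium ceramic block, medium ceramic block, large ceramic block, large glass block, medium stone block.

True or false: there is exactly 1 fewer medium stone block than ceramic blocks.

True

|medium stone blocks| = 4.
|ceramic blocks| = 5.
The claim requires 5 − 4 (= 1) to equal 1, which holds.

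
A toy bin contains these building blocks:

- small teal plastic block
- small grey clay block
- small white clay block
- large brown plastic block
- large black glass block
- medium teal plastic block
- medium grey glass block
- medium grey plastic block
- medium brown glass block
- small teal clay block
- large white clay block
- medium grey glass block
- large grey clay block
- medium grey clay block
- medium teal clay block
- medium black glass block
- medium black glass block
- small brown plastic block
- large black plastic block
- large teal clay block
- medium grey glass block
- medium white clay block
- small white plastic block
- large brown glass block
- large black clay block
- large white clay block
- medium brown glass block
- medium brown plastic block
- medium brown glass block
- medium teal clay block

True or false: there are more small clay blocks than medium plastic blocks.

False

There are 3 small clay blocks.
There are 3 medium plastic blocks.
The claim requires 3 > 3, which does not hold.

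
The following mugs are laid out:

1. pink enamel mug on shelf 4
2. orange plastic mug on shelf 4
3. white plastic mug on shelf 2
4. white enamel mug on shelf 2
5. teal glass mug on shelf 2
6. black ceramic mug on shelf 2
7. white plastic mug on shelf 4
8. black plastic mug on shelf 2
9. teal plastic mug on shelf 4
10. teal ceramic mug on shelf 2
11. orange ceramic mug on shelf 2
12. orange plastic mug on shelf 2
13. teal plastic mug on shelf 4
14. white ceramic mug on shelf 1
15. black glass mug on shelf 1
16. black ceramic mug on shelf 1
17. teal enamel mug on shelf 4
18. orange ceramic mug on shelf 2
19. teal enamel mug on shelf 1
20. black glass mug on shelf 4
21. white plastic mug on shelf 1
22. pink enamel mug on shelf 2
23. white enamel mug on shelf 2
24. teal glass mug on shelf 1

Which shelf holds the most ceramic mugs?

shelf 2

Counts by shelf (restricted to ceramic mugs): shelf 2→4, shelf 1→2, shelf 4→0.
The maximum is 4, held uniquely by shelf 2.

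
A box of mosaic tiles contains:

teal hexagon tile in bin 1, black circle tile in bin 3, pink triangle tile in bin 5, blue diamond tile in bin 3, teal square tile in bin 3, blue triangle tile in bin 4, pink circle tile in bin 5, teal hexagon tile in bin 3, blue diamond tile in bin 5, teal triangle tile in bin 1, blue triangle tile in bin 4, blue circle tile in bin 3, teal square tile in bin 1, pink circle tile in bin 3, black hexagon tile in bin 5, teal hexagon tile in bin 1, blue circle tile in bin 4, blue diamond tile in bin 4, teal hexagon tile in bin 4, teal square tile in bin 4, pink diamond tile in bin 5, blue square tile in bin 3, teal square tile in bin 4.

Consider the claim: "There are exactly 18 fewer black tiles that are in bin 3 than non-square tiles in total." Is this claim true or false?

False

|black tiles in bin 3| = 1.
|non-square tiles| = 18.
The claim requires 18 − 1 (= 17) to equal 18, which does not hold.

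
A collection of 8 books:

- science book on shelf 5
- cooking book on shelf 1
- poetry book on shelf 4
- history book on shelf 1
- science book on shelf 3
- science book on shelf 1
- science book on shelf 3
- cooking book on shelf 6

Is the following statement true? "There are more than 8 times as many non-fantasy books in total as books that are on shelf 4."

False

|non-fantasy books| = 8.
|books on shelf 4| = 1.
The claim requires 8 > 8 × 1 = 8, which does not hold.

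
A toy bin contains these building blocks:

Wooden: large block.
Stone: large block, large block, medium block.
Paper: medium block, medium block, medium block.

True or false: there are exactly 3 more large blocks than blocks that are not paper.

There are 3 large blocks.
There are 4 blocks that are not paper.
The claim requires 3 − 4 (= -1) to equal 3, which does not hold.

False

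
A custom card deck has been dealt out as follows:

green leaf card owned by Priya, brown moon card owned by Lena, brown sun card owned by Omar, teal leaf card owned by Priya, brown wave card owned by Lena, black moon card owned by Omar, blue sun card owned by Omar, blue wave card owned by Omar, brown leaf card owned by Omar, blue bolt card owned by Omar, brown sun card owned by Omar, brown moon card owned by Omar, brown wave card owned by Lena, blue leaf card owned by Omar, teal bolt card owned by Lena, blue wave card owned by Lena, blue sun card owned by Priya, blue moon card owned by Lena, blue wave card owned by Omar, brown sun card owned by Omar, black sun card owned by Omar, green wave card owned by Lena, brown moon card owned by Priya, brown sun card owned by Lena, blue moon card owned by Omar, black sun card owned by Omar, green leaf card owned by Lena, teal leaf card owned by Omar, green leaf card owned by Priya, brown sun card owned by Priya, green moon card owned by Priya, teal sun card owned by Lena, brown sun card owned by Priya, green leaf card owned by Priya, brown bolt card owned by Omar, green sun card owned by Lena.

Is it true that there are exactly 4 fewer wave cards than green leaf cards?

False

wave cards: 6.
green leaf cards: 4.
The claim requires 4 − 6 (= -2) to equal 4, which does not hold.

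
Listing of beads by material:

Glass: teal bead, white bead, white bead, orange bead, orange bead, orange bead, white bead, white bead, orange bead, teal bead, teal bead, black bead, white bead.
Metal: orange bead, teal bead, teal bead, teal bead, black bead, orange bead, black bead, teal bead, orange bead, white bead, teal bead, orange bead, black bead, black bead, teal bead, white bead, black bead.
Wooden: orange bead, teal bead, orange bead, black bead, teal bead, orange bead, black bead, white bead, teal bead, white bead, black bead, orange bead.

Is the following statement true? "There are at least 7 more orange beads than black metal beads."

|orange beads| = 12.
|black metal beads| = 5.
The claim requires 12 − 5 = 7 ≥ 7, which holds.

True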